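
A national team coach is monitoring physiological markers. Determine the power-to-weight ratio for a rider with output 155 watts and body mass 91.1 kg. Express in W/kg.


P/W = 155 / 91.1 = 1.701 W/kg

1.701 W/kg


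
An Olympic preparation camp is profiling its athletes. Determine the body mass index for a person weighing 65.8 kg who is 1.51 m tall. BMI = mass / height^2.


BMI = mass / height^2
= 65.8 / 1.51^2
= 65.8 / 2.2801
= 28.86 kg/m^2

28.86 kg/m^2


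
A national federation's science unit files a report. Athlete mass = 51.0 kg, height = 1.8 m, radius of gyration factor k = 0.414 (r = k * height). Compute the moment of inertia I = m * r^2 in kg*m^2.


r = k * height = 0.414 * 1.8 = 0.7452 m
r^2 = 0.7452^2 = 0.555323
I = 51.0 * 0.555323 = 28.321 kg*m^2

28.321 kg*m^2


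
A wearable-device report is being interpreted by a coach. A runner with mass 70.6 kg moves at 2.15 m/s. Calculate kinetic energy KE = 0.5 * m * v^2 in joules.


v^2 = 2.15^2 = 4.6225
KE = 0.5 * 70.6 * 4.6225
= 163.17 J

163.17 J


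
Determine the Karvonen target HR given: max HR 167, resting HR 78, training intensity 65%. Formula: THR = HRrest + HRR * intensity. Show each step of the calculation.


HRR = HRmax - HRrest = 167 - 78 = 89
THR = 78 + 89 * 0.65
= 135.85 bpm

135.85 bpm


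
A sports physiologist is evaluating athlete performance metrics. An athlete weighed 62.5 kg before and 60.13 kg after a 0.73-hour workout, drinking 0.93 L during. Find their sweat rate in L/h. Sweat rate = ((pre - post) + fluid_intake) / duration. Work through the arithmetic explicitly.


Body mass change = 2.37 kg
Total sweat loss = 2.37 + 0.93 = 3.3 L
Rate = 3.3 / 0.73 = 4.521 L/h

4.521 L/h


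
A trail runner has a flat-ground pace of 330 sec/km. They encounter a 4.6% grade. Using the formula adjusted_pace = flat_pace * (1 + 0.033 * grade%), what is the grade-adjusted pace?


Grade factor = 1 + 0.033 * 4.6 = 1.1518
Adjusted = 330 * 1.1518 = 380.09 sec/km

380.09 s/km


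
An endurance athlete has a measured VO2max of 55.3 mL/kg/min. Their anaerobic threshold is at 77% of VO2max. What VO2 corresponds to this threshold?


Anaerobic threshold VO2 = VO2max * 77%
= 55.3 * 0.77
= 42.58 mL/kg/min

42.58 mL/kg/min


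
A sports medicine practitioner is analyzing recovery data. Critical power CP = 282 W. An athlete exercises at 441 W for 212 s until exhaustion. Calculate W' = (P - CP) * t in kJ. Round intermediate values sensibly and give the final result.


P - CP = 441 - 282 = 159 W
W' = 159 * 212 = 33708 J
= 33708 / 1000 = 33.708 kJ

33.708 kJ


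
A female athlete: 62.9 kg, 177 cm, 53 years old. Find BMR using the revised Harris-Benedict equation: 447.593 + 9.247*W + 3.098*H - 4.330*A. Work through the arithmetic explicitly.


Intercept = 447.593
Weight contribution = 9.247 * 62.9 = 581.6363
Height contribution = 3.098 * 177 = 548.346
Age contribution = 4.33 * 53 = 229.49
BMR = 447.593 + 581.6363 + 548.346 - 229.49
= 1348.09 kcal/day

1348.09 kcal/day


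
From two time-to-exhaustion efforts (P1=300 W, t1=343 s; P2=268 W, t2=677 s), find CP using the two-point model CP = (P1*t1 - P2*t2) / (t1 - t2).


Work in trial 1 = 102900 J
Work in trial 2 = 181436 J
Delta work = -78536 J
Delta time = -334 s
CP = -78536 / -334 = 235.14 W

235.14 W


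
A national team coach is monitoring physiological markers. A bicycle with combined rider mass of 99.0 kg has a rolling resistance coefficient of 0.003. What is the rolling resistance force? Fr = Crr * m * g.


Fr = 0.003 * 99.0 * 9.81
= 0.297 * 9.81
= 2.914 N

2.914 N


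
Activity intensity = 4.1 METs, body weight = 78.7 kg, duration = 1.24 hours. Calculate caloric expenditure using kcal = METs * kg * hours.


kcal = 4.1 * 78.7 * 1.24
= 322.67 * 1.24
= 400.11 kcal

400.11 kcal


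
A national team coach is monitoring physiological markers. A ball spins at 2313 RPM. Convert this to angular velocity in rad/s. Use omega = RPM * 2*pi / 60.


omega = 2313 * 2 * pi / 60
= 2313 * 6.28318531 / 60
= 14533.008 / 60
= 242.217 rad/s

242.217 rad/s


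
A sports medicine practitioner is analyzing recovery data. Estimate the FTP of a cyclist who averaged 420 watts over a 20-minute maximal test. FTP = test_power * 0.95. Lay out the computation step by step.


FTP = 420 * 0.95 = 399.0 W

399.0 W


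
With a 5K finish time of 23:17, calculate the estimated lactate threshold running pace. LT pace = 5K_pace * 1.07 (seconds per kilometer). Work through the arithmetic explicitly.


Race duration = 1397 s for 5 km
Average pace = 1397 / 5 = 279.4 s/km
LT pace = 279.4 * 1.07
= 298.96 s/km

298.96 s/km


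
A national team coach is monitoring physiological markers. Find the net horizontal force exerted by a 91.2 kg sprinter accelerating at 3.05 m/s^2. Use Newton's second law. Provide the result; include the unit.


Newton's second law: F = m * a
F = 91.2 * 3.05 = 278.16 N

278.16 N


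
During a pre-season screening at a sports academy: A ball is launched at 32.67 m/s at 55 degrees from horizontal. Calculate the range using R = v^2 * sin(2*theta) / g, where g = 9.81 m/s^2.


sin(2 * 55) = sin(110) = 0.939693
v^2 = 32.67^2 = 1067.3289
R = 1067.3289 * 0.939693 / 9.81
= 102.239 m

102.239 m


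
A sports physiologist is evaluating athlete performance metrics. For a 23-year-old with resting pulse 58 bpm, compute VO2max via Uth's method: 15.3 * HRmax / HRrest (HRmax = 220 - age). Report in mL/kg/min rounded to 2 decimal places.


Step 1: HRmax = 220 - 23 = 197 bpm
Step 2: Ratio = 197 / 58 = 3.3966
Step 3: VO2max = 15.3 * 3.3966 = 51.97 mL/kg/min

51.97 mL/kg/min


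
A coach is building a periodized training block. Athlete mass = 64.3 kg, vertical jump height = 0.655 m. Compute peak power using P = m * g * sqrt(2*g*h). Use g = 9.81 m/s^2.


sqrt(2 * 9.81 * 0.655) = sqrt(12.8511) = 3.584843 m/s
P = 64.3 * 9.81 * 3.584843
= 2261.26 W

2261.26 W


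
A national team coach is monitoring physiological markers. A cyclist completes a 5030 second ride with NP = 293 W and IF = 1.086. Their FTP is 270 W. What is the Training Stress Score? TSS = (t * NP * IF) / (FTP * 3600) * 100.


t * NP * IF = 5030 * 293 * 1.086 = 1600535.94
FTP * 3600 = 972000
TSS = (1600535.94 / 972000) * 100 = 164.66

164.66 TSS


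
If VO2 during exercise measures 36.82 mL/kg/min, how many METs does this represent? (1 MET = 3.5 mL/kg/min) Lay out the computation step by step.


METs = VO2 / 3.5 = 36.82 / 3.5 = 10.52

10.52 METs


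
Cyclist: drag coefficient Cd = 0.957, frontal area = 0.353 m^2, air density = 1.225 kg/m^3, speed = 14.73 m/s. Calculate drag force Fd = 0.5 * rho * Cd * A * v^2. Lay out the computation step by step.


v^2 = 14.73^2 = 216.9729
Fd = 0.5 * 1.225 * 0.957 * 0.353 * 216.9729
= 44.895 N

44.895 N


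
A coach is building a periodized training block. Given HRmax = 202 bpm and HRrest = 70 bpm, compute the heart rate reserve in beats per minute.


Heart rate reserve = maximum HR minus resting HR
HRR = 202 - 70 = 132 bpm

132 bpm


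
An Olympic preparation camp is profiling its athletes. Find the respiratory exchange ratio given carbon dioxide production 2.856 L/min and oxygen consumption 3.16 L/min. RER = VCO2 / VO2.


VCO2 = 2.856 L/min
VO2 = 3.16 L/min
RER = 2.856 / 3.16 = 0.9038

0.9038


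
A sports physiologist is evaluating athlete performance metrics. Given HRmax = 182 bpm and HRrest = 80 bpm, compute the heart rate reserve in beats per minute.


Heart rate reserve = maximum HR minus resting HR
HRR = 182 - 80 = 102 bpm

102 bpm


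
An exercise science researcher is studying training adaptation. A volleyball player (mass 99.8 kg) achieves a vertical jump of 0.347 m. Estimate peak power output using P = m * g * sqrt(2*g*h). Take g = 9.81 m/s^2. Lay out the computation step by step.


2 * g * h = 2 * 9.81 * 0.347 = 6.80814
sqrt(6.80814) = 2.609241 m/s
P = 99.8 * 9.81 * 2.609241 = 2554.55 W

2554.55 W


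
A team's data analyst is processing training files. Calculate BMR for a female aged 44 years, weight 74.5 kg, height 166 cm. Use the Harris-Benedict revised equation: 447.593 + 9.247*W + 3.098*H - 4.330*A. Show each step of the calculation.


Substituting values:
W term = 9.247 * 74.5 = 688.9015
H term = 3.098 * 166 = 514.268
A term = 4.330 * 44 = 190.52
BMR = 1460.24 kcal/day

1460.24 kcal/day


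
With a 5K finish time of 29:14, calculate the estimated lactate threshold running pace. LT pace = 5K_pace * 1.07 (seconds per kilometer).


Race duration = 1754 s for 5 km
Average pace = 1754 / 5 = 350.8 s/km
LT pace = 350.8 * 1.07
= 375.36 s/km

375.36 s/km


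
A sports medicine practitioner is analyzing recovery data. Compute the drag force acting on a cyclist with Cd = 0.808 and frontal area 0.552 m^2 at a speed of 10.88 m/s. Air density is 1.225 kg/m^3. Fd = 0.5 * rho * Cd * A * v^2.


Step 1: v^2 = 118.3744
Step 2: Fd = 0.5 * 1.225 * 0.808 * 0.552 * 118.3744
= 32.338 N

32.338 N


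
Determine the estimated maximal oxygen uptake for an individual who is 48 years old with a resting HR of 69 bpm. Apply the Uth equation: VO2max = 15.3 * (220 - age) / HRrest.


HRmax = 220 - 48 = 172
VO2max = 15.3 * (172 / 69)
= 15.3 * 2.4928
= 38.14 mL/kg/min

38.14 mL/kg/min


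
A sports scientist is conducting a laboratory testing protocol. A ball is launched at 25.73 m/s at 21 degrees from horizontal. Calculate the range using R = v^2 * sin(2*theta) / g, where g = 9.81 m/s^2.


sin(2 * 21) = sin(42) = 0.669131
v^2 = 25.73^2 = 662.0329
R = 662.0329 * 0.669131 / 9.81
= 45.157 m

45.157 m


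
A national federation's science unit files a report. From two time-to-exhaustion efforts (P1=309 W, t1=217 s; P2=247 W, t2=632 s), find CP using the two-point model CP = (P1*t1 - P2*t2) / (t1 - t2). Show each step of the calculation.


Work in trial 1 = 67053 J
Work in trial 2 = 156104 J
Delta work = -89051 J
Delta time = -415 s
CP = -89051 / -415 = 214.58 W

214.58 W


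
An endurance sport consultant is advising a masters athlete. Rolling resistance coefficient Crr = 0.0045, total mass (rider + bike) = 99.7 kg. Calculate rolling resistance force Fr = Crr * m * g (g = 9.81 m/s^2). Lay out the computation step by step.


Fr = Crr * m * g
= 0.0045 * 99.7 * 9.81
= 4.401 N

4.401 N


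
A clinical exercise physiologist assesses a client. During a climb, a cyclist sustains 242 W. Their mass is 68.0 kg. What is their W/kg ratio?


Power-to-weight = 242 W / 68.0 kg
= 3.559 W/kg

3.559 W/kg


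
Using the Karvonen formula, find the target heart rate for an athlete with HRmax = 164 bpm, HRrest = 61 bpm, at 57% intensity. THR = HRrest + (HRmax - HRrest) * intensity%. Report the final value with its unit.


HRR = 164 - 61 = 103
THR = 61 + 103 * 0.57
= 61 + 58.71
= 119.71 bpm

119.71 bpm


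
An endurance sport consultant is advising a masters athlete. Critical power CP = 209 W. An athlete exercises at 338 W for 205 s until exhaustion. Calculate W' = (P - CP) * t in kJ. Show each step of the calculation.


P - CP = 338 - 209 = 129 W
W' = 129 * 205 = 26445 J
= 26445 / 1000 = 26.445 kJ

26.445 kJ


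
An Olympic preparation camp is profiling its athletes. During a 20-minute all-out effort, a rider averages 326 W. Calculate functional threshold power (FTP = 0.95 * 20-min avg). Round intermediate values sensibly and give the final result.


FTP = 0.95 * 326
= 309.7 W

309.7 W


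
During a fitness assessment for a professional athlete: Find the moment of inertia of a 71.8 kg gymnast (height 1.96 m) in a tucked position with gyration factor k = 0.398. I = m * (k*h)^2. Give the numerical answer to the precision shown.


Radius of gyration = 0.398 * 1.96 = 0.78008 m
I = 71.8 * 0.78008^2
= 71.8 * 0.608525
= 43.692 kg*m^2

43.692 kg*m^2


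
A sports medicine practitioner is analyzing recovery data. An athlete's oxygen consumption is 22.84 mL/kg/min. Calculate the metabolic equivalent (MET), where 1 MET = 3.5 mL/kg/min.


MET = VO2 / 3.5
= 22.84 / 3.5
= 6.53 METs

6.53 METs


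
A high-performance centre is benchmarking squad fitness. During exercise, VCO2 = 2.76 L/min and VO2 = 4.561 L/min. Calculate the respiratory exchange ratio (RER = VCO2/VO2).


RER = VCO2 / VO2
= 2.76 / 4.561
= 0.6051

0.6051


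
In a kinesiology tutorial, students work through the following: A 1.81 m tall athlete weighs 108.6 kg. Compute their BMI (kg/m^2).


height^2 = 3.2761 m^2
BMI = 108.6 / 3.2761 = 33.15 kg/m^2

33.15 kg/m^2


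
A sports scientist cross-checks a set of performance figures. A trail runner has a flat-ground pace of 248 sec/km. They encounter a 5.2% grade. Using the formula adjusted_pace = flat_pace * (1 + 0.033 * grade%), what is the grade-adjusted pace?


Grade factor = 1 + 0.033 * 5.2 = 1.1716
Adjusted = 248 * 1.1716 = 290.56 sec/km

290.56 s/km


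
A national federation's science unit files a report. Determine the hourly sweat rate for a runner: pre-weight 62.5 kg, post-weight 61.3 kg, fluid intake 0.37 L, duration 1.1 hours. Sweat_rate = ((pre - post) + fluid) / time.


Mass lost = 62.5 - 61.3 = 1.2 kg
Add fluid consumed: 1.2 + 0.37 = 1.57 L total sweat
Sweat rate = 1.57 / 1.1 = 1.427 L/h

1.427 L/h


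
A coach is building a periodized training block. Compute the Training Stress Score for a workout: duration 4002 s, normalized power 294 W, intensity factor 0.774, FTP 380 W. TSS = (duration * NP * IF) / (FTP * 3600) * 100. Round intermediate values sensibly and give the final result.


Product = 4002 * 294 * 0.774 = 910679.112
Base = 380 * 3600 = 1368000
TSS = 910679.112 / 1368000 * 100 = 66.57

66.57 TSS


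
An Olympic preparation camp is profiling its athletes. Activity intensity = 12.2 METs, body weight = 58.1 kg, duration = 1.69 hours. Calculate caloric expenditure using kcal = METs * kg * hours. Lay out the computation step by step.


kcal = 12.2 * 58.1 * 1.69
= 708.82 * 1.69
= 1197.91 kcal

1197.91 kcal


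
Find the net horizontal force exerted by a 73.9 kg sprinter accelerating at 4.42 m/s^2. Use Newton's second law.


Newton's second law: F = m * a
F = 73.9 * 4.42 = 326.64 N

326.64 N


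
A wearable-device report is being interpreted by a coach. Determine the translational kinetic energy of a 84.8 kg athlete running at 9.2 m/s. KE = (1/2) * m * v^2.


KE = 0.5 * m * v^2
= 0.5 * 84.8 * 9.2^2
= 0.5 * 84.8 * 84.64
= 3588.74 J

3588.74 J


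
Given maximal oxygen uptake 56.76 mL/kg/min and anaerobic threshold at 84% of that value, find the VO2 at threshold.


Percentage as decimal = 0.84
VO2 at AT = 56.76 * 0.84 = 47.68 mL/kg/min

47.68 mL/kg/min


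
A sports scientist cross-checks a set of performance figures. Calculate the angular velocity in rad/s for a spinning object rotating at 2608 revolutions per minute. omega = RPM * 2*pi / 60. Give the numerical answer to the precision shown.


omega = RPM * 2*pi / 60
= 2608 * 6.28318531 / 60
= 273.109 rad/s

273.109 rad/s


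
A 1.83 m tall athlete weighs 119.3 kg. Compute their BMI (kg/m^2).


height^2 = 3.3489 m^2
BMI = 119.3 / 3.3489 = 35.62 kg/m^2

35.62 kg/m^2


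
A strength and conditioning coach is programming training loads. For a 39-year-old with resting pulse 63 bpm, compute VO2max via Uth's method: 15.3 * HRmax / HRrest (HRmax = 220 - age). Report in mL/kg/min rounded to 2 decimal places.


Step 1: HRmax = 220 - 39 = 181 bpm
Step 2: Ratio = 181 / 63 = 2.873
Step 3: VO2max = 15.3 * 2.873 = 43.96 mL/kg/min

43.96 mL/kg/min


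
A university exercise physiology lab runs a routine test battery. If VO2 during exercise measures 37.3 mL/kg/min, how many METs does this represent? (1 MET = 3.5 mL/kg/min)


METs = VO2 / 3.5 = 37.3 / 3.5 = 10.66

10.66 METs


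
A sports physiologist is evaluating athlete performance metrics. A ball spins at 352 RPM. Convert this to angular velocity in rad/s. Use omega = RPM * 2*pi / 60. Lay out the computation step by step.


omega = 352 * 2 * pi / 60
= 352 * 6.28318531 / 60
= 2211.681 / 60
= 36.861 rad/s

36.861 rad/s


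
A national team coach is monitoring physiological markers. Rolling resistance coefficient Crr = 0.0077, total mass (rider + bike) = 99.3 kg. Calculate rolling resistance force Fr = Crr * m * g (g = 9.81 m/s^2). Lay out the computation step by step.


Fr = Crr * m * g
= 0.0077 * 99.3 * 9.81
= 7.501 N

7.501 N


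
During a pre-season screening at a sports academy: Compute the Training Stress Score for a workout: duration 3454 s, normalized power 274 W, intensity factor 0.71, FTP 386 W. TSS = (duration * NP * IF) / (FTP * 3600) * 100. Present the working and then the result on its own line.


Product = 3454 * 274 * 0.71 = 671941.16
Base = 386 * 3600 = 1389600
TSS = 671941.16 / 1389600 * 100 = 48.36

48.36 TSS


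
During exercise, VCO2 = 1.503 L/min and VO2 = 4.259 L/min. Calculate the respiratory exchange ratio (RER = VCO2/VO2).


RER = VCO2 / VO2
= 1.503 / 4.259
= 0.3529

0.3529


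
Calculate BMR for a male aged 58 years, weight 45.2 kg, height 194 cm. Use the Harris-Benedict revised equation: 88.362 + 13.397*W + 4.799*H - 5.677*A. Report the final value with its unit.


Substituting values:
W term = 13.397 * 45.2 = 605.5444
H term = 4.799 * 194 = 931.006
A term = 5.677 * 58 = 329.266
BMR = 1295.65 kcal/day

1295.65 kcal/day


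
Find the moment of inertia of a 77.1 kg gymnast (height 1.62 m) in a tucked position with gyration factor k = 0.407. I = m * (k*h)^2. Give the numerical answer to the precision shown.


Radius of gyration = 0.407 * 1.62 = 0.65934 m
I = 77.1 * 0.65934^2
= 77.1 * 0.434729
= 33.518 kg*m^2

33.518 kg*m^2


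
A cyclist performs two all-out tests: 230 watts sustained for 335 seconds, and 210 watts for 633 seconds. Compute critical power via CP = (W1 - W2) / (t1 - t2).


W1 = P1 * t1 = 230 * 335 = 77050 J
W2 = P2 * t2 = 210 * 633 = 132930 J
CP = (77050 - 132930) / (335 - 633)
= 187.52 W

187.52 W


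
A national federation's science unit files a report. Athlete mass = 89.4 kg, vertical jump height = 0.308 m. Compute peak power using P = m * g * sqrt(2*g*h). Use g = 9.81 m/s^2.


sqrt(2 * 9.81 * 0.308) = sqrt(6.04296) = 2.458243 m/s
P = 89.4 * 9.81 * 2.458243
= 2155.91 W

2155.91 W


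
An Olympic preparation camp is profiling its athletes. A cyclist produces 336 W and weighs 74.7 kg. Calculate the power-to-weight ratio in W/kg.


P/W = power / mass
= 336 / 74.7
= 4.498 W/kg

4.498 W/kg


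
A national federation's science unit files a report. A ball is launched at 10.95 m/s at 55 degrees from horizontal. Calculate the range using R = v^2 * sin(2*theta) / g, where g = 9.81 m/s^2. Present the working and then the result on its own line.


sin(2 * 55) = sin(110) = 0.939693
v^2 = 10.95^2 = 119.9025
R = 119.9025 * 0.939693 / 9.81
= 11.485 m

11.485 m


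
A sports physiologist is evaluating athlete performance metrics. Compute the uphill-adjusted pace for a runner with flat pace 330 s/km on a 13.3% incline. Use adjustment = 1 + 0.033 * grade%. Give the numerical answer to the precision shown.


Adjustment factor = 1 + 0.033 * 13.3 = 1.4389
Grade-adjusted pace = 330 * 1.4389 = 474.84 s/km

474.84 s/km


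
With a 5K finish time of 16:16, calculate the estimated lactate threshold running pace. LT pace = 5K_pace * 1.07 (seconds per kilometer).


Race duration = 976 s for 5 km
Average pace = 976 / 5 = 195.2 s/km
LT pace = 195.2 * 1.07
= 208.86 s/km

208.86 s/km


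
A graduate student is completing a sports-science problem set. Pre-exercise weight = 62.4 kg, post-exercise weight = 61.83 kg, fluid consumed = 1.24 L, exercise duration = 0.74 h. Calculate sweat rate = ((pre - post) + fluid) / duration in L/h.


Weight loss = 62.4 - 61.83 = 0.57 kg (approx L)
Total sweat = 0.57 + 1.24 = 1.81 L
Sweat rate = 1.81 / 0.74 = 2.446 L/h

2.446 L/h


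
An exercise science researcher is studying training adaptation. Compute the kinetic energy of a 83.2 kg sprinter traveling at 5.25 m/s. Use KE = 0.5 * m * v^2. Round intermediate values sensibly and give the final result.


Velocity squared = 27.5625
KE = 0.5 * 83.2 * 27.5625 = 1146.6 J

1146.6 J


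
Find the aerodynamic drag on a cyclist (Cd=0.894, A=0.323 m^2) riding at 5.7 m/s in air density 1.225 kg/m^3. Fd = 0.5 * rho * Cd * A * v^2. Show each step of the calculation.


Fd = 0.5 * 1.225 * 0.894 * 0.323 * 5.7^2
= 0.5 * 1.225 * 0.894 * 0.323 * 32.49
= 5.746 N

5.746 N


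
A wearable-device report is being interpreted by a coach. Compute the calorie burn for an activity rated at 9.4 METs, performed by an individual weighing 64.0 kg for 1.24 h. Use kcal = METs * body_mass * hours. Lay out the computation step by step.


Product of METs and mass = 9.4 * 64.0 = 601.6
Total kcal = 601.6 * 1.24 = 745.98 kcal

745.98 kcal


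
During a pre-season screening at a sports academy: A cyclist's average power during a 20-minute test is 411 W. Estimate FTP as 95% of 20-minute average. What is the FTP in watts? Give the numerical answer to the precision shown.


FTP = 20-min power * 0.95
= 411 * 0.95
= 390.45 W

390.45 W


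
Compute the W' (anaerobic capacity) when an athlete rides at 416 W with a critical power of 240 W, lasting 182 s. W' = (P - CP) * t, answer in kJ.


Above-CP power = 176 W
Duration = 182 s
W' = 176 * 182 = 32032 J
Convert: 32032 / 1000 = 32.032 kJ

32.032 kJ


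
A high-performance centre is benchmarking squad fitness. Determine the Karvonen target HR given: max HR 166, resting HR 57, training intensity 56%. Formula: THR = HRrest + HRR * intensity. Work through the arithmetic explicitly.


HRR = HRmax - HRrest = 166 - 57 = 109
THR = 57 + 109 * 0.56
= 118.04 bpm

118.04 bpm


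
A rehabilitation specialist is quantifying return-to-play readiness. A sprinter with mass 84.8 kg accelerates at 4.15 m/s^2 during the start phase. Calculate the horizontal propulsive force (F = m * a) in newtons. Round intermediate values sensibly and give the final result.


F = m * a
= 84.8 * 4.15
= 351.92 N

351.92 N


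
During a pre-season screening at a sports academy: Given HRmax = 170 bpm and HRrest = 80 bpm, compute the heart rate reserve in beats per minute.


Heart rate reserve = maximum HR minus resting HR
HRR = 170 - 80 = 90 bpm

90 bpm


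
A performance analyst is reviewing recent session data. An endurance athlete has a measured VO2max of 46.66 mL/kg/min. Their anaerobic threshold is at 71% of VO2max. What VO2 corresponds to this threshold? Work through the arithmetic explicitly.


Anaerobic threshold VO2 = VO2max * 71%
= 46.66 * 0.71
= 33.13 mL/kg/min

33.13 mL/kg/min


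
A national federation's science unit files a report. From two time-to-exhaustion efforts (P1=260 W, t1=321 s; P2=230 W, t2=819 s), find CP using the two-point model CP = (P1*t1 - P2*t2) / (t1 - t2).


Work in trial 1 = 83460 J
Work in trial 2 = 188370 J
Delta work = -104910 J
Delta time = -498 s
CP = -104910 / -498 = 210.66 W

210.66 W


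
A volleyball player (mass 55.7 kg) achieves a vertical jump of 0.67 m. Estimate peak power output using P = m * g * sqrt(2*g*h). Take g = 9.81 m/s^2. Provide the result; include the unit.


2 * g * h = 2 * 9.81 * 0.67 = 13.1454
sqrt(13.1454) = 3.625659 m/s
P = 55.7 * 9.81 * 3.625659 = 1981.12 W

1981.12 W


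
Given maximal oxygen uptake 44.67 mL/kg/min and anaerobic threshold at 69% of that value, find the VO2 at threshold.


Percentage as decimal = 0.69
VO2 at AT = 44.67 * 0.69 = 30.82 mL/kg/min

30.82 mL/kg/min


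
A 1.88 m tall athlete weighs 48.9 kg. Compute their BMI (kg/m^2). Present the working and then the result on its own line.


height^2 = 3.5344 m^2
BMI = 48.9 / 3.5344 = 13.84 kg/m^2

13.84 kg/m^2


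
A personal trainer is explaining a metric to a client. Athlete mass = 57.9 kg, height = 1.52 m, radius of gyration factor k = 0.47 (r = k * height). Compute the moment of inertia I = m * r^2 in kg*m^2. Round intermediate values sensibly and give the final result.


r = k * height = 0.47 * 1.52 = 0.7144 m
r^2 = 0.7144^2 = 0.510367
I = 57.9 * 0.510367 = 29.55 kg*m^2

29.55 kg*m^2


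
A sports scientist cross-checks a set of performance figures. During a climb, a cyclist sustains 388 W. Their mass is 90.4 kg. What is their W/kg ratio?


Power-to-weight = 388 W / 90.4 kg
= 4.292 W/kg

4.292 W/kg


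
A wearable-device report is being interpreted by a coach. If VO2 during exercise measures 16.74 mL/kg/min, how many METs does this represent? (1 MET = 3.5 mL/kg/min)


METs = VO2 / 3.5 = 16.74 / 3.5 = 4.78

4.78 METs


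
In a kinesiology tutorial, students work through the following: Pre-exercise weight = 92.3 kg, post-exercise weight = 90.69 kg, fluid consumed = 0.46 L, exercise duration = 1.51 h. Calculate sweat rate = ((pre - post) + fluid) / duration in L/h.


Weight loss = 92.3 - 90.69 = 1.61 kg (approx L)
Total sweat = 1.61 + 0.46 = 2.07 L
Sweat rate = 2.07 / 1.51 = 1.371 L/h

1.371 L/h


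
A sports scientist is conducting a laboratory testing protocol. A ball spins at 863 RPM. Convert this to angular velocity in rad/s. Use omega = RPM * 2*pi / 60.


omega = 863 * 2 * pi / 60
= 863 * 6.28318531 / 60
= 5422.389 / 60
= 90.373 rad/s

90.373 rad/s


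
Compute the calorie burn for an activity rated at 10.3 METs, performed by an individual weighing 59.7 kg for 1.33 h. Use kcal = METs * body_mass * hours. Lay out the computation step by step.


Product of METs and mass = 10.3 * 59.7 = 614.91
Total kcal = 614.91 * 1.33 = 817.83 kcal

817.83 kcal


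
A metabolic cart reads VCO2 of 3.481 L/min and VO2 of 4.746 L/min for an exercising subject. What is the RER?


RER = VCO2 / VO2 = 3.481 / 4.746 = 0.7335

0.7335


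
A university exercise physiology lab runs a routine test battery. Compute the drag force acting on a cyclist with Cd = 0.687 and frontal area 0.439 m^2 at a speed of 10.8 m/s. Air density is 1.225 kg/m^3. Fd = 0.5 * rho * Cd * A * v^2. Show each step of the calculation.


Step 1: v^2 = 116.64
Step 2: Fd = 0.5 * 1.225 * 0.687 * 0.439 * 116.64
= 21.546 N

21.546 N


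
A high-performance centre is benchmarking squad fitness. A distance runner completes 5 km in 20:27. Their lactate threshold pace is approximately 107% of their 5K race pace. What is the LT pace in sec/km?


Convert to seconds: 20 min 27 s = 1227 s
Pace per km = 1227 / 5 = 245.4 s/km
LT pace = 245.4 * 1.07 = 262.58 s/km

262.58 s/km


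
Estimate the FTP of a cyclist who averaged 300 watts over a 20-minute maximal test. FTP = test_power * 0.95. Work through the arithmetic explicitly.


FTP = 300 * 0.95 = 285.0 W

285.0 W


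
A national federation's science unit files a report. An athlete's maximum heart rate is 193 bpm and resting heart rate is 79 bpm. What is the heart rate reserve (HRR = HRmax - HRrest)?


HRR = HRmax - HRrest
= 193 - 79
= 114 bpm

114 bpm


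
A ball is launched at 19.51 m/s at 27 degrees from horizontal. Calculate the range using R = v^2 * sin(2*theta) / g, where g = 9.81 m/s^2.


sin(2 * 27) = sin(54) = 0.809017
v^2 = 19.51^2 = 380.6401
R = 380.6401 * 0.809017 / 9.81
= 31.391 m

31.391 m


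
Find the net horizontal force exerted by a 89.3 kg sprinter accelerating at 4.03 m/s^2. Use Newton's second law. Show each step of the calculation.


Newton's second law: F = m * a
F = 89.3 * 4.03 = 359.88 N

359.88 N


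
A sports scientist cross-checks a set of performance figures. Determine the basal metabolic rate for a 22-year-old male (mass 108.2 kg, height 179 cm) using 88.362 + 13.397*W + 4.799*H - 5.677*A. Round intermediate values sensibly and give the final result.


BMR = 88.362 + 13.397*108.2 + 4.799*179 - 5.677*22
= 2272.04 kcal/day

2272.04 kcal/day


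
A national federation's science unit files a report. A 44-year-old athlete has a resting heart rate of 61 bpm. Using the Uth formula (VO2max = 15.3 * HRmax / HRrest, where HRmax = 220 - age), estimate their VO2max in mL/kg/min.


HRmax = 220 - 44 = 176 bpm
Ratio = HRmax / HRrest = 176 / 61 = 2.8852
VO2max = 15.3 * 2.8852 = 44.14 mL/kg/min

44.14 mL/kg/min


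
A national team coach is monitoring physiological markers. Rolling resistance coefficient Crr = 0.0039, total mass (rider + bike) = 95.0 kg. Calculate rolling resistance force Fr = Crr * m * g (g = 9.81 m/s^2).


Fr = Crr * m * g
= 0.0039 * 95.0 * 9.81
= 3.635 N

3.635 N


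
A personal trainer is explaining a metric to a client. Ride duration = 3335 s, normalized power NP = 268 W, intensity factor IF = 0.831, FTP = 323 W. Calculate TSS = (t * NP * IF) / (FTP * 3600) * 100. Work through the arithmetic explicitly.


Numerator = 3335 * 268 * 0.831 = 742731.18
Denominator = 323 * 3600 = 1162800
TSS = 742731.18 / 1162800 * 100
= 63.87

63.87 TSS


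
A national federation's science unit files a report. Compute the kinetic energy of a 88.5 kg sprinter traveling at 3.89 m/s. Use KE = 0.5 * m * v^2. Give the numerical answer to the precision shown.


Velocity squared = 15.1321
KE = 0.5 * 88.5 * 15.1321 = 669.6 J

669.6 J


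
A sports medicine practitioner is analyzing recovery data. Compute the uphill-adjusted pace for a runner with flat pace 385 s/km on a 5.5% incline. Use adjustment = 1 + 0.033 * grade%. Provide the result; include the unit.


Adjustment factor = 1 + 0.033 * 5.5 = 1.1815
Grade-adjusted pace = 385 * 1.1815 = 454.88 s/km

454.88 s/km


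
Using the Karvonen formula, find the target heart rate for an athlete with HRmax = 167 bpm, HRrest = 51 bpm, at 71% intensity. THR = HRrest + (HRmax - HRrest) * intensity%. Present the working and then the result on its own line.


HRR = 167 - 51 = 116
THR = 51 + 116 * 0.71
= 51 + 82.36
= 133.36 bpm

133.36 bpm


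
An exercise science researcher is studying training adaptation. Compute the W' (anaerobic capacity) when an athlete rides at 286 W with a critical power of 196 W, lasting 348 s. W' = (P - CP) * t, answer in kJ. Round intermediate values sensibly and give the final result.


Above-CP power = 90 W
Duration = 348 s
W' = 90 * 348 = 31320 J
Convert: 31320 / 1000 = 31.32 kJ

31.32 kJ


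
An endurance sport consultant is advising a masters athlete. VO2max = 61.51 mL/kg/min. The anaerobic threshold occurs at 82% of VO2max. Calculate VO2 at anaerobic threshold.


AT fraction = 82 / 100 = 0.82
AT VO2 = 61.51 * 0.82
= 50.44 mL/kg/min

50.44 mL/kg/min


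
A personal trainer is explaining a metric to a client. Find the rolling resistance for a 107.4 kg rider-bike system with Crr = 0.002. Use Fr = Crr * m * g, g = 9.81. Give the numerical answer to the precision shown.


m * g = 107.4 * 9.81 = 1053.594 N
Fr = 0.002 * 1053.594 = 2.107 N

2.107 N


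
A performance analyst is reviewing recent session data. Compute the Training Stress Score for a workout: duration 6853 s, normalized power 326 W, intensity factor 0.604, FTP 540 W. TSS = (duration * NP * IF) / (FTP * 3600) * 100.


Product = 6853 * 326 * 0.604 = 1349383.112
Base = 540 * 3600 = 1944000
TSS = 1349383.112 / 1944000 * 100 = 69.41

69.41 TSS


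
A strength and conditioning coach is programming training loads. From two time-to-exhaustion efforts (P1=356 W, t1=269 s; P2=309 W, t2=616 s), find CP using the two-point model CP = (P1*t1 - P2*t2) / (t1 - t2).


Work in trial 1 = 95764 J
Work in trial 2 = 190344 J
Delta work = -94580 J
Delta time = -347 s
CP = -94580 / -347 = 272.56 W

272.56 W


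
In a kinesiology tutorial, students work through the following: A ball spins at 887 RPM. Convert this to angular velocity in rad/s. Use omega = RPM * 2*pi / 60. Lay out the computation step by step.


omega = 887 * 2 * pi / 60
= 887 * 6.28318531 / 60
= 5573.185 / 60
= 92.886 rad/s

92.886 rad/s


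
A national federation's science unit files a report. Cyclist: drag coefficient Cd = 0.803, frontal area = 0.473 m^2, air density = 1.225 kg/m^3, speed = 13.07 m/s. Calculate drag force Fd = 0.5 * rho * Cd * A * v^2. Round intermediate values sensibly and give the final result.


v^2 = 13.07^2 = 170.8249
Fd = 0.5 * 1.225 * 0.803 * 0.473 * 170.8249
= 39.741 N

39.741 N


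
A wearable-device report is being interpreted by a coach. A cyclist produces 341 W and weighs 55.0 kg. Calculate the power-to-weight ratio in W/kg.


P/W = power / mass
= 341 / 55.0
= 6.2 W/kg

6.2 W/kg


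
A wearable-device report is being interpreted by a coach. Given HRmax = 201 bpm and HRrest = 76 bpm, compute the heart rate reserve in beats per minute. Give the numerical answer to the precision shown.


Heart rate reserve = maximum HR minus resting HR
HRR = 201 - 76 = 125 bpm

125 bpm


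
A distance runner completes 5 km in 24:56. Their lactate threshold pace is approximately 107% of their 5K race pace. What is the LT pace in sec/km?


Convert to seconds: 24 min 56 s = 1496 s
Pace per km = 1496 / 5 = 299.2 s/km
LT pace = 299.2 * 1.07 = 320.14 s/km

320.14 s/km


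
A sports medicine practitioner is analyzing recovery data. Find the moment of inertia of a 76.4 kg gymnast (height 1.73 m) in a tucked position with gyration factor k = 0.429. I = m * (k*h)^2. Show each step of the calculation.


Radius of gyration = 0.429 * 1.73 = 0.74217 m
I = 76.4 * 0.74217^2
= 76.4 * 0.550816
= 42.082 kg*m^2

42.082 kg*m^2


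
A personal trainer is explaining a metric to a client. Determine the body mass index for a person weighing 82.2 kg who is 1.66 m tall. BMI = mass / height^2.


BMI = mass / height^2
= 82.2 / 1.66^2
= 82.2 / 2.7556
= 29.83 kg/m^2

29.83 kg/m^2


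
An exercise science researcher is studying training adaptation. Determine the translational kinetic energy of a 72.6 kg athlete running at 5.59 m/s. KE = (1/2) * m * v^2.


KE = 0.5 * m * v^2
= 0.5 * 72.6 * 5.59^2
= 0.5 * 72.6 * 31.2481
= 1134.31 J

1134.31 J


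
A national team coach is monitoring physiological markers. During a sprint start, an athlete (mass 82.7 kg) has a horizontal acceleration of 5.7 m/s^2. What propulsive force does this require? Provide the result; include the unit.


Propulsive force = mass * acceleration
= 82.7 kg * 5.7 m/s^2
= 471.39 N

471.39 N


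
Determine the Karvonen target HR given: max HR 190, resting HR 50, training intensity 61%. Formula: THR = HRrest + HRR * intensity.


HRR = HRmax - HRrest = 190 - 50 = 140
THR = 50 + 140 * 0.61
= 135.4 bpm

135.4 bpm


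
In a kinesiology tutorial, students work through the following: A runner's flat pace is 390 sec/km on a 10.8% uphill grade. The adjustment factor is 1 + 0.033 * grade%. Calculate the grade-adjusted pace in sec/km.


Factor = 1 + 0.033 * 10.8 = 1.3564
Adjusted pace = 390 * 1.3564
= 529.0 sec/km

529.0 s/km


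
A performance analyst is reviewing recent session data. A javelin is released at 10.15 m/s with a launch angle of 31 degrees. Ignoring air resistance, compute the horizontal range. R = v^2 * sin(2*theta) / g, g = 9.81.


Launch speed squared = 103.0225
sin(2 * 31 deg) = 0.882948
Range = 103.0225 * 0.882948 / 9.81
= 9.273 m

9.273 m


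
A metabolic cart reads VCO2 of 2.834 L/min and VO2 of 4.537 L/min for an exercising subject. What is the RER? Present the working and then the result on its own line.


RER = VCO2 / VO2 = 2.834 / 4.537 = 0.6246

0.6246


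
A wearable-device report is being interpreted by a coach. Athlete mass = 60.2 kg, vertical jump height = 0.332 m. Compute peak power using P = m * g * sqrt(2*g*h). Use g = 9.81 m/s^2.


sqrt(2 * 9.81 * 0.332) = sqrt(6.51384) = 2.552223 m/s
P = 60.2 * 9.81 * 2.552223
= 1507.25 W

1507.25 W


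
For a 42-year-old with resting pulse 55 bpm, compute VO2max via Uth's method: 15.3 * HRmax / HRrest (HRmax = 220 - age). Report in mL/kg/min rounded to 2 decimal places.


Step 1: HRmax = 220 - 42 = 178 bpm
Step 2: Ratio = 178 / 55 = 3.2364
Step 3: VO2max = 15.3 * 3.2364 = 49.52 mL/kg/min

49.52 mL/kg/min


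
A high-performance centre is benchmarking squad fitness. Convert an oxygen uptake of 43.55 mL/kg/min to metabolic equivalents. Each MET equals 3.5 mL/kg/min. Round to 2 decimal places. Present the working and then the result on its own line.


One MET = 3.5 mL/kg/min
Number of METs = 43.55 / 3.5
= 12.44 METs

12.44 METs


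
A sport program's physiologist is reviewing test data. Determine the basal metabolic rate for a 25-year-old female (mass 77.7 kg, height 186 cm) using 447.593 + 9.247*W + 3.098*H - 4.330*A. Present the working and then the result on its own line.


BMR = 447.593 + 9.247*77.7 + 3.098*186 - 4.330*25
= 1634.06 kcal/day

1634.06 kcal/day


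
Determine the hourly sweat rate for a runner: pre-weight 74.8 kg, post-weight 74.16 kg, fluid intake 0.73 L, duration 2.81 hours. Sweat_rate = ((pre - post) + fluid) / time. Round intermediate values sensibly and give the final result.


Mass lost = 74.8 - 74.16 = 0.64 kg
Add fluid consumed: 0.64 + 0.73 = 1.37 L total sweat
Sweat rate = 1.37 / 2.81 = 0.488 L/h

0.488 L/h


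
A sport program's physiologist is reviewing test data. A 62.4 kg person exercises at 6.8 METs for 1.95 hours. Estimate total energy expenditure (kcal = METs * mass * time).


Energy = METs * mass(kg) * time(h)
= 6.8 * 62.4 * 1.95
= 827.42 kcal

827.42 kcal


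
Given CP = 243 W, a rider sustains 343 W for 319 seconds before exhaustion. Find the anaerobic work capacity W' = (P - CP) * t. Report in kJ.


Excess power = 343 - 243 = 100 W
Work above CP = 100 * 319 = 31900 J
W' = 31.9 kJ

31.9 kJ


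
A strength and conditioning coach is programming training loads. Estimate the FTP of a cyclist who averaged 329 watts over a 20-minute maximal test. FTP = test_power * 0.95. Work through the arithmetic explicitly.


FTP = 329 * 0.95 = 312.55 W

312.55 W


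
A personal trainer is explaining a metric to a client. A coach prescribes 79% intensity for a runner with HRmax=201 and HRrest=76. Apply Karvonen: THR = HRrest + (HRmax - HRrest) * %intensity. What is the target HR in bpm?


Heart rate reserve = 201 - 76 = 125
Intensity fraction = 79 / 100 = 0.79
THR = 76 + 125 * 0.79 = 174.75 bpm

174.75 bpm


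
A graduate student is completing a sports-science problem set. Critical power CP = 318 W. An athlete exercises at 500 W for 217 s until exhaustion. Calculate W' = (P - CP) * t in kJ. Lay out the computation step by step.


P - CP = 500 - 318 = 182 W
W' = 182 * 217 = 39494 J
= 39494 / 1000 = 39.494 kJ

39.494 kJ


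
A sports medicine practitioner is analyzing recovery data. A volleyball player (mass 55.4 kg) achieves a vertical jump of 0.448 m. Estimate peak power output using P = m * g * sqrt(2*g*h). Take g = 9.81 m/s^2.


2 * g * h = 2 * 9.81 * 0.448 = 8.78976
sqrt(8.78976) = 2.964753 m/s
P = 55.4 * 9.81 * 2.964753 = 1611.27 W

1611.27 W


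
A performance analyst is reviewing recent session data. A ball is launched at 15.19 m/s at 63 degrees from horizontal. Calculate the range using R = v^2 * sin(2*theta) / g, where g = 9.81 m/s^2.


sin(2 * 63) = sin(126) = 0.809017
v^2 = 15.19^2 = 230.7361
R = 230.7361 * 0.809017 / 9.81
= 19.028 m

19.028 m


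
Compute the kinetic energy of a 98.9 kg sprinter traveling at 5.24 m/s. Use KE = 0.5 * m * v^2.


Velocity squared = 27.4576
KE = 0.5 * 98.9 * 27.4576 = 1357.78 J

1357.78 J


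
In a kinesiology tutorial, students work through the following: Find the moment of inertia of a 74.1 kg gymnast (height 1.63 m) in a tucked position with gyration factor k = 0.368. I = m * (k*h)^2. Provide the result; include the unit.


Radius of gyration = 0.368 * 1.63 = 0.59984 m
I = 74.1 * 0.59984^2
= 74.1 * 0.359808
= 26.662 kg*m^2

26.662 kg*m^2


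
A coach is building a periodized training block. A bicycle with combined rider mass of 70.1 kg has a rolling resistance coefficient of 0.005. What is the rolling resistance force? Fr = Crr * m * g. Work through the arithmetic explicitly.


Fr = 0.005 * 70.1 * 9.81
= 0.3505 * 9.81
= 3.438 N

3.438 N


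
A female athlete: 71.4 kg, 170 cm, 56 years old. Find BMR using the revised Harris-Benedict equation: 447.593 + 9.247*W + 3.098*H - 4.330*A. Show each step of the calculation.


Intercept = 447.593
Weight contribution = 9.247 * 71.4 = 660.2358
Height contribution = 3.098 * 170 = 526.66
Age contribution = 4.33 * 56 = 242.48
BMR = 447.593 + 660.2358 + 526.66 - 242.48
= 1392.01 kcal/day

1392.01 kcal/day
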